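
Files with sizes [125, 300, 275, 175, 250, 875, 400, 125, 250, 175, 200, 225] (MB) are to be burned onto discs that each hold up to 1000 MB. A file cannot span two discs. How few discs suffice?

4

Total = 875 + 400 + 300 + 275 + 250 + 250 + 225 + 200 + 175 + 175 + 125 + 125 = 3375 MB.
Lower bound: ⌈3375/1000⌉ = 4 discs.
A packing using 4 discs:
  disc 1: 875 + 125 = 1000
  disc 2: 400 + 300 + 275 = 975
  disc 3: 250 + 250 + 225 + 200 = 925
  disc 4: 175 + 175 + 125 = 475
This matches the lower bound, so 4 is optimal.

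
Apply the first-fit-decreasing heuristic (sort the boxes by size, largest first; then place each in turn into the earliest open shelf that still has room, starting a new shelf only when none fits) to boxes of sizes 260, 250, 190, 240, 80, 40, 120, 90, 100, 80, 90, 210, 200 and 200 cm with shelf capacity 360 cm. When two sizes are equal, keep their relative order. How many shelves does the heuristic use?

7

Sorted descending: 260, 250, 240, 210, 200, 200, 190, 120, 100, 90, 90, 80, 80, 40.
  260 → shelf 1 (new)  [load 260/360]
  250 → shelf 2 (new)  [load 250/360]
  240 → shelf 3 (new)  [load 240/360]
  210 → shelf 4 (new)  [load 210/360]
  200 → shelf 5 (new)  [load 200/360]
  200 → shelf 6 (new)  [load 200/360]
  190 → shelf 7 (new)  [load 190/360]
  120 → shelf 3  [load 360/360]
  100 → shelf 1  [load 360/360]
  90 → shelf 2  [load 340/360]
  90 → shelf 4  [load 300/360]
  80 → shelf 5  [load 280/360]
  80 → shelf 5  [load 360/360]
  40 → shelf 4  [load 340/360]
7 shelves opened.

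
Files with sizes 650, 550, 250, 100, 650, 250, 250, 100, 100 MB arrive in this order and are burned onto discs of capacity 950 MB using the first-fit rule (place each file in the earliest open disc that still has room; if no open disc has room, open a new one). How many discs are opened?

  650 → disc 1 (new)  [load 650/950]
  550 → disc 2 (new)  [load 550/950]
  250 → disc 1  [load 900/950]
  100 → disc 2  [load 650/950]
  650 → disc 3 (new)  [load 650/950]
  250 → disc 2  [load 900/950]
  250 → disc 3  [load 900/950]
  100 → disc 4 (new)  [load 100/950]
  100 → disc 4  [load 200/950]
4 discs opened.

4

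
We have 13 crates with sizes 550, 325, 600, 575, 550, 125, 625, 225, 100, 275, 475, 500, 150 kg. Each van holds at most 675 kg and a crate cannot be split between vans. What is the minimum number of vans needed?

9

Total = 625 + 600 + 575 + 550 + 550 + 500 + 475 + 325 + 275 + 225 + 150 + 125 + 100 = 5075 kg.
Lower bound: ⌈5075/675⌉ = 8 vans.
A packing using 9 vans:
  van 1: 625 = 625
  van 2: 600 = 600
  van 3: 575 + 100 = 675
  van 4: 550 + 125 = 675
  van 5: 550 = 550
  van 6: 500 + 150 = 650
  van 7: 475 = 475
  van 8: 325 + 275 = 600
  van 9: 225 = 225
No arrangement into 8 vans stays within capacity, so 9 is optimal.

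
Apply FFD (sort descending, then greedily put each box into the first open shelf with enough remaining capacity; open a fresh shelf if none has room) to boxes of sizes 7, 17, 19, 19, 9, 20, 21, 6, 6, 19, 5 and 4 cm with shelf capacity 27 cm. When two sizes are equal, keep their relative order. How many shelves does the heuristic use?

Sorted descending: 21, 20, 19, 19, 19, 17, 9, 7, 6, 6, 5, 4.
  21 → shelf 1 (new)  [load 21/27]
  20 → shelf 2 (new)  [load 20/27]
  19 → shelf 3 (new)  [load 19/27]
  19 → shelf 4 (new)  [load 19/27]
  19 → shelf 5 (new)  [load 19/27]
  17 → shelf 6 (new)  [load 17/27]
  9 → shelf 6  [load 26/27]
  7 → shelf 2  [load 27/27]
  6 → shelf 1  [load 27/27]
  6 → shelf 3  [load 25/27]
  5 → shelf 4  [load 24/27]
  4 → shelf 5  [load 23/27]
6 shelves opened.

6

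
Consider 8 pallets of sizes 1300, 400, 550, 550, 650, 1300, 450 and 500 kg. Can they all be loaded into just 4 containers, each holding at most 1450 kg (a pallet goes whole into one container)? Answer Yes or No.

Total = 5700 kg; ⌈5700/1450⌉ = 4.
The bound of 4 does not rule out 4, but exhaustive search shows no assignment into 4 containers of capacity 1450 kg exists — the minimum is 5.

No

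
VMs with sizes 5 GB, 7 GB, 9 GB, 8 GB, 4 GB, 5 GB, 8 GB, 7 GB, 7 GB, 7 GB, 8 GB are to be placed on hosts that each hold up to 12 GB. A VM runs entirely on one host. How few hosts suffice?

8

Total = 9 + 8 + 8 + 8 + 7 + 7 + 7 + 7 + 5 + 5 + 4 = 75 GB.
Lower bound: ⌈75/12⌉ = 7 hosts.
Also, 8 VMs each exceed 6 GB, and no two of those can share a host, so at least 8 hosts are needed.
A packing using 8 hosts:
  host 1: 9 = 9
  host 2: 8 + 4 = 12
  host 3: 8 = 8
  host 4: 8 = 8
  host 5: 7 + 5 = 12
  host 6: 7 + 5 = 12
  host 7: 7 = 7
  host 8: 7 = 7
This matches the lower bound, so 8 is optimal.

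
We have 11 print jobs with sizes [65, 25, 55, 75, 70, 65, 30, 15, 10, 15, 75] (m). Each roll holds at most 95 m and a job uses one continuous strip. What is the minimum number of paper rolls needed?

Total = 75 + 75 + 70 + 65 + 65 + 55 + 30 + 25 + 15 + 15 + 10 = 500 m.
Lower bound: ⌈500/95⌉ = 6 paper rolls.
A packing using 6 paper rolls:
  roll 1: 75 + 15 = 90
  roll 2: 75 + 15 = 90
  roll 3: 70 + 25 = 95
  roll 4: 65 + 30 = 95
  roll 5: 65 + 10 = 75
  roll 6: 55 = 55
This matches the lower bound, so 6 is optimal.

6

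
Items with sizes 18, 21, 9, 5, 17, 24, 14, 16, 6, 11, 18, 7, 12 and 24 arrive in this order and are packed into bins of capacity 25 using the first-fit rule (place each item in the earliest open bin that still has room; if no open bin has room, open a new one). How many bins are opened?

9

  18 → bin 1 (new)  [load 18/25]
  21 → bin 2 (new)  [load 21/25]
  9 → bin 3 (new)  [load 9/25]
  5 → bin 1  [load 23/25]
  17 → bin 4 (new)  [load 17/25]
  24 → bin 5 (new)  [load 24/25]
  14 → bin 3  [load 23/25]
  16 → bin 6 (new)  [load 16/25]
  6 → bin 4  [load 23/25]
  11 → bin 7 (new)  [load 11/25]
  18 → bin 8 (new)  [load 18/25]
  7 → bin 6  [load 23/25]
  12 → bin 7  [load 23/25]
  24 → bin 9 (new)  [load 24/25]
9 bins opened.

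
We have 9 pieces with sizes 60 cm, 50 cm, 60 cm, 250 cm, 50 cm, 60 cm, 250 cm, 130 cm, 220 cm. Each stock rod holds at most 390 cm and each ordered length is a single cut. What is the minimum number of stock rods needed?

Total = 250 + 250 + 220 + 130 + 60 + 60 + 60 + 50 + 50 = 1130 cm.
Lower bound: ⌈1130/390⌉ = 3 stock rods.
A packing using 3 stock rods:
  stock rod 1: 250 + 130 = 380
  stock rod 2: 250 + 60 + 60 = 370
  stock rod 3: 220 + 60 + 50 + 50 = 380
This matches the lower bound, so 3 is optimal.

3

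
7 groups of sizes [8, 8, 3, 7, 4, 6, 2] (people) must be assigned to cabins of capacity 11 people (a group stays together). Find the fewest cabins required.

4

Total = 8 + 8 + 7 + 6 + 4 + 3 + 2 = 38 people.
Lower bound: ⌈38/11⌉ = 4 cabins.
A packing using 4 cabins:
  cabin 1: 8 + 3 = 11
  cabin 2: 8 + 2 = 10
  cabin 3: 7 + 4 = 11
  cabin 4: 6 = 6
This matches the lower bound, so 4 is optimal.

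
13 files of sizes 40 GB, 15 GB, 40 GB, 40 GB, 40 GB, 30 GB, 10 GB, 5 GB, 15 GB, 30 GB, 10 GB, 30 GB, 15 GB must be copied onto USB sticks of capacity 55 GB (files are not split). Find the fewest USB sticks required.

Total = 40 + 40 + 40 + 40 + 30 + 30 + 30 + 15 + 15 + 15 + 10 + 10 + 5 = 320 GB.
Lower bound: ⌈320/55⌉ = 6 USB sticks.
Also, 7 files each exceed 55/2 GB, and no two of those can share a USB stick, so at least 7 USB sticks are needed.
A packing using 7 USB sticks:
  USB stick 1: 40 + 15 = 55
  USB stick 2: 40 + 15 = 55
  USB stick 3: 40 + 15 = 55
  USB stick 4: 40 + 10 + 5 = 55
  USB stick 5: 30 + 10 = 40
  USB stick 6: 30 = 30
  USB stick 7: 30 = 30
This matches the lower bound, so 7 is optimal.

7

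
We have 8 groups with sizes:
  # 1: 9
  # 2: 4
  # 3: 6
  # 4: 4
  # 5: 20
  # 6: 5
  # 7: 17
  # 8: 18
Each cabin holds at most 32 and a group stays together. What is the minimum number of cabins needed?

Total = 20 + 18 + 17 + 9 + 6 + 5 + 4 + 4 = 83.
Lower bound: ⌈83/32⌉ = 3 cabins.
A packing using 3 cabins:
  cabin 1: 20 + 9 = 29
  cabin 2: 18 + 6 + 5 = 29
  cabin 3: 17 + 4 + 4 = 25
This matches the lower bound, so 3 is optimal.

3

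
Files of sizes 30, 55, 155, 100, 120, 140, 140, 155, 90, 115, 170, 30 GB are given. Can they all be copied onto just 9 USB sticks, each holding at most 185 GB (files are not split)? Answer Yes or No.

Yes

A valid assignment using 9 USB sticks:
  USB stick 1: 170 = 170
  USB stick 2: 155 + 30 = 185
  USB stick 3: 155 + 30 = 185
  USB stick 4: 140 = 140
  USB stick 5: 140 = 140
  USB stick 6: 120 + 55 = 175
  USB stick 7: 115 = 115
  USB stick 8: 100 = 100
  USB stick 9: 90 = 90
Every load is within 185 GB, so 9 USB sticks suffice.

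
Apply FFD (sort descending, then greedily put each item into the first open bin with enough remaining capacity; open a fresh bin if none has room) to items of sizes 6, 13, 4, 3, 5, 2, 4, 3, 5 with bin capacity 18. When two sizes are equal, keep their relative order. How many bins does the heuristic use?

3

Sorted descending: 13, 6, 5, 5, 4, 4, 3, 3, 2.
  13 → bin 1 (new)  [load 13/18]
  6 → bin 2 (new)  [load 6/18]
  5 → bin 1  [load 18/18]
  5 → bin 2  [load 11/18]
  4 → bin 2  [load 15/18]
  4 → bin 3 (new)  [load 4/18]
  3 → bin 2  [load 18/18]
  3 → bin 3  [load 7/18]
  2 → bin 3  [load 9/18]
3 bins opened.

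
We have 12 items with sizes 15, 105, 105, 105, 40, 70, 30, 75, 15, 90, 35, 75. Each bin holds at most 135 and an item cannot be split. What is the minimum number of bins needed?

7

Total = 105 + 105 + 105 + 90 + 75 + 75 + 70 + 40 + 35 + 30 + 15 + 15 = 760.
Lower bound: ⌈760/135⌉ = 6 bins.
Also, 7 items each exceed 135/2, and no two of those can share a bin, so at least 7 bins are needed.
A packing using 7 bins:
  bin 1: 105 + 30 = 135
  bin 2: 105 + 15 + 15 = 135
  bin 3: 105 = 105
  bin 4: 90 + 40 = 130
  bin 5: 75 + 35 = 110
  bin 6: 75 = 75
  bin 7: 70 = 70
This matches the lower bound, so 7 is optimal.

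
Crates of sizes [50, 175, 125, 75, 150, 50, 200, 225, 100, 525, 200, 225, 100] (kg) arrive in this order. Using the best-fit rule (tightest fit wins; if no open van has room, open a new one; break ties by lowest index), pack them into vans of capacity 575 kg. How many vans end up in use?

4

  50 → van 1 (new)  [load 50/575]
  175 → van 1  [load 225/575]
  125 → van 1  [load 350/575]
  75 → van 1  [load 425/575]
  150 → van 1  [load 575/575]
  50 → van 2 (new)  [load 50/575]
  200 → van 2  [load 250/575]
  225 → van 2  [load 475/575]
  100 → van 2  [load 575/575]
  525 → van 3 (new)  [load 525/575]
  200 → van 4 (new)  [load 200/575]
  225 → van 4  [load 425/575]
  100 → van 4  [load 525/575]
4 vans opened.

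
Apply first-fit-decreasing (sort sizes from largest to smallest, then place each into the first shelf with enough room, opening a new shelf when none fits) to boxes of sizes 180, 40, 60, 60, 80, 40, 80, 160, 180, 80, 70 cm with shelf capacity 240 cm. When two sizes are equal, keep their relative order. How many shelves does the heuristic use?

Sorted descending: 180, 180, 160, 80, 80, 80, 70, 60, 60, 40, 40.
  180 → shelf 1 (new)  [load 180/240]
  180 → shelf 2 (new)  [load 180/240]
  160 → shelf 3 (new)  [load 160/240]
  80 → shelf 3  [load 240/240]
  80 → shelf 4 (new)  [load 80/240]
  80 → shelf 4  [load 160/240]
  70 → shelf 4  [load 230/240]
  60 → shelf 1  [load 240/240]
  60 → shelf 2  [load 240/240]
  40 → shelf 5 (new)  [load 40/240]
  40 → shelf 5  [load 80/240]
5 shelves opened.

5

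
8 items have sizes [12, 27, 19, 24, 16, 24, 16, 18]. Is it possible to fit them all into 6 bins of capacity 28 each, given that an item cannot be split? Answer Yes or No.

Total = 156; ⌈156/28⌉ = 6.
7 items each exceed half the capacity and cannot share a bin, forcing at least 7 bins.
At least 7 bins are required, but only 6 are allowed.

No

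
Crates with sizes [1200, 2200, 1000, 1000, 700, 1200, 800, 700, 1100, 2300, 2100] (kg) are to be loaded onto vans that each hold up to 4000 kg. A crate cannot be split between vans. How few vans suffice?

Total = 2300 + 2200 + 2100 + 1200 + 1200 + 1100 + 1000 + 1000 + 800 + 700 + 700 = 14300 kg.
Lower bound: ⌈14300/4000⌉ = 4 vans.
A packing using 4 vans:
  van 1: 2300 + 1200 = 3500
  van 2: 2200 + 1200 = 3400
  van 3: 2100 + 1100 + 800 = 4000
  van 4: 1000 + 1000 + 700 + 700 = 3400
This matches the lower bound, so 4 is optimal.

4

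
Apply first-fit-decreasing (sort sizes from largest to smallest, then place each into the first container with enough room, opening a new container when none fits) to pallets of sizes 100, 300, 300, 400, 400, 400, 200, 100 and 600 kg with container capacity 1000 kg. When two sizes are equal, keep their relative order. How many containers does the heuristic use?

3

Sorted descending: 600, 400, 400, 400, 300, 300, 200, 100, 100.
  600 → container 1 (new)  [load 600/1000]
  400 → container 1  [load 1000/1000]
  400 → container 2 (new)  [load 400/1000]
  400 → container 2  [load 800/1000]
  300 → container 3 (new)  [load 300/1000]
  300 → container 3  [load 600/1000]
  200 → container 2  [load 1000/1000]
  100 → container 3  [load 700/1000]
  100 → container 3  [load 800/1000]
3 containers opened.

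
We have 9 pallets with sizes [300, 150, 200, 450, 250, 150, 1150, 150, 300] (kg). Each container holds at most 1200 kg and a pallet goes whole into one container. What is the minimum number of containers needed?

3

Total = 1150 + 450 + 300 + 300 + 250 + 200 + 150 + 150 + 150 = 3100 kg.
Lower bound: ⌈3100/1200⌉ = 3 containers.
A packing using 3 containers:
  container 1: 1150 = 1150
  container 2: 450 + 300 + 300 + 150 = 1200
  container 3: 250 + 200 + 150 + 150 = 750
This matches the lower bound, so 3 is optimal.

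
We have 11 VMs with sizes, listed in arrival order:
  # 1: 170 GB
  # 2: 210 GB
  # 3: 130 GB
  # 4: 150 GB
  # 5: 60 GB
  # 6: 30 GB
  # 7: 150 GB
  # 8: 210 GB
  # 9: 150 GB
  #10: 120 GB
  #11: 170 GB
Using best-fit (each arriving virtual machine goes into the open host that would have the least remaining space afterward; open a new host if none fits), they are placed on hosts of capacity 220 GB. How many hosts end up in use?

9

  170 → host 1 (new)  [load 170/220]
  210 → host 2 (new)  [load 210/220]
  130 → host 3 (new)  [load 130/220]
  150 → host 4 (new)  [load 150/220]
  60 → host 4  [load 210/220]
  30 → host 1  [load 200/220]
  150 → host 5 (new)  [load 150/220]
  210 → host 6 (new)  [load 210/220]
  150 → host 7 (new)  [load 150/220]
  120 → host 8 (new)  [load 120/220]
  170 → host 9 (new)  [load 170/220]
9 hosts opened.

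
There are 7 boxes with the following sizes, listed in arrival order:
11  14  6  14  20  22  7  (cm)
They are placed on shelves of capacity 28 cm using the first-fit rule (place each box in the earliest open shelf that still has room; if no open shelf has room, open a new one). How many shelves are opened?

  11 → shelf 1 (new)  [load 11/28]
  14 → shelf 1  [load 25/28]
  6 → shelf 2 (new)  [load 6/28]
  14 → shelf 2  [load 20/28]
  20 → shelf 3 (new)  [load 20/28]
  22 → shelf 4 (new)  [load 22/28]
  7 → shelf 2  [load 27/28]
4 shelves opened.

4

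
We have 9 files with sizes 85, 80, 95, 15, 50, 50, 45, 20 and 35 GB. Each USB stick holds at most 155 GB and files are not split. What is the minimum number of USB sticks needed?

Total = 95 + 85 + 80 + 50 + 50 + 45 + 35 + 20 + 15 = 475 GB.
Lower bound: ⌈475/155⌉ = 4 USB sticks.
A packing using 4 USB sticks:
  USB stick 1: 95 + 50 = 145
  USB stick 2: 85 + 50 + 20 = 155
  USB stick 3: 80 + 45 + 15 = 140
  USB stick 4: 35 = 35
This matches the lower bound, so 4 is optimal.

4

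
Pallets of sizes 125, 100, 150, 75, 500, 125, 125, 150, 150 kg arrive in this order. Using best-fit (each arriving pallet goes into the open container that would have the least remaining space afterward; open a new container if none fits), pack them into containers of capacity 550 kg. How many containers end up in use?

  125 → container 1 (new)  [load 125/550]
  100 → container 1  [load 225/550]
  150 → container 1  [load 375/550]
  75 → container 1  [load 450/550]
  500 → container 2 (new)  [load 500/550]
  125 → container 3 (new)  [load 125/550]
  125 → container 3  [load 250/550]
  150 → container 3  [load 400/550]
  150 → container 3  [load 550/550]
3 containers opened.

3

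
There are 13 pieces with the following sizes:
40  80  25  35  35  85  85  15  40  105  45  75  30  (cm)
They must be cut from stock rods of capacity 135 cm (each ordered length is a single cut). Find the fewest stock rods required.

Total = 105 + 85 + 85 + 80 + 75 + 45 + 40 + 40 + 35 + 35 + 30 + 25 + 15 = 695 cm.
Lower bound: ⌈695/135⌉ = 6 stock rods.
A packing using 6 stock rods:
  stock rod 1: 105 + 30 = 135
  stock rod 2: 85 + 45 = 130
  stock rod 3: 85 + 40 = 125
  stock rod 4: 80 + 40 + 15 = 135
  stock rod 5: 75 + 35 + 25 = 135
  stock rod 6: 35 = 35
This matches the lower bound, so 6 is optimal.

6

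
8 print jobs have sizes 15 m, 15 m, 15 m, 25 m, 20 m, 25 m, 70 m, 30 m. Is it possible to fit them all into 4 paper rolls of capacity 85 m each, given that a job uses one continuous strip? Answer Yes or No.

A valid assignment using 3 paper rolls:
  roll 1: 70 + 15 = 85
  roll 2: 30 + 25 + 25 = 80
  roll 3: 20 + 15 + 15 = 50
That uses only 3 ≤ 4, so 4 paper rolls are enough.

Yes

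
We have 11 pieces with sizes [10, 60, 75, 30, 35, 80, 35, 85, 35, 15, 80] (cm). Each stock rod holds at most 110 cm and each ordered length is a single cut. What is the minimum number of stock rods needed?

Total = 85 + 80 + 80 + 75 + 60 + 35 + 35 + 35 + 30 + 15 + 10 = 540 cm.
Lower bound: ⌈540/110⌉ = 5 stock rods.
A packing using 6 stock rods:
  stock rod 1: 85 + 15 + 10 = 110
  stock rod 2: 80 + 30 = 110
  stock rod 3: 80 = 80
  stock rod 4: 75 + 35 = 110
  stock rod 5: 60 + 35 = 95
  stock rod 6: 35 = 35
No arrangement into 5 stock rods stays within capacity, so 6 is optimal.

6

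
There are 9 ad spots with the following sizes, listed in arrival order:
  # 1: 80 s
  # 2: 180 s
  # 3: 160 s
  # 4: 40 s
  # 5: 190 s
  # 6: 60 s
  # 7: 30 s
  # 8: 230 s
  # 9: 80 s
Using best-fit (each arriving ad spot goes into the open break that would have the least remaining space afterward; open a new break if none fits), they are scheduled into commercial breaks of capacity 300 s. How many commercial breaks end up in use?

  80 → break 1 (new)  [load 80/300]
  180 → break 1  [load 260/300]
  160 → break 2 (new)  [load 160/300]
  40 → break 1  [load 300/300]
  190 → break 3 (new)  [load 190/300]
  60 → break 3  [load 250/300]
  30 → break 3  [load 280/300]
  230 → break 4 (new)  [load 230/300]
  80 → break 2  [load 240/300]
4 commercial breaks opened.

4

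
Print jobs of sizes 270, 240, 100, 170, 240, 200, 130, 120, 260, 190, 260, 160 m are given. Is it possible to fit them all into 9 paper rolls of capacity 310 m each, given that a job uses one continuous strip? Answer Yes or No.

Yes

A valid assignment using 9 paper rolls:
  roll 1: 270 = 270
  roll 2: 260 = 260
  roll 3: 260 = 260
  roll 4: 240 = 240
  roll 5: 240 = 240
  roll 6: 200 + 100 = 300
  roll 7: 190 + 120 = 310
  roll 8: 170 + 130 = 300
  roll 9: 160 = 160
Every load is within 310 m, so 9 paper rolls suffice.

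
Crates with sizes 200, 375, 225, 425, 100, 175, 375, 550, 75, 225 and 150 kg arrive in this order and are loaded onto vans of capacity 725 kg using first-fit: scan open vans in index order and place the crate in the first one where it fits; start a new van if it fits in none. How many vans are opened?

5

  200 → van 1 (new)  [load 200/725]
  375 → van 1  [load 575/725]
  225 → van 2 (new)  [load 225/725]
  425 → van 2  [load 650/725]
  100 → van 1  [load 675/725]
  175 → van 3 (new)  [load 175/725]
  375 → van 3  [load 550/725]
  550 → van 4 (new)  [load 550/725]
  75 → van 2  [load 725/725]
  225 → van 5 (new)  [load 225/725]
  150 → van 3  [load 700/725]
5 vans opened.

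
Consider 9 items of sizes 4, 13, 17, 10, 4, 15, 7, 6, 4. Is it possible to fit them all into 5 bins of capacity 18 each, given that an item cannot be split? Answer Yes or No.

A valid assignment using 5 bins:
  bin 1: 17 = 17
  bin 2: 15 = 15
  bin 3: 13 + 4 = 17
  bin 4: 10 + 7 = 17
  bin 5: 6 + 4 + 4 = 14
Every load is within 18, so 5 bins suffice.

Yes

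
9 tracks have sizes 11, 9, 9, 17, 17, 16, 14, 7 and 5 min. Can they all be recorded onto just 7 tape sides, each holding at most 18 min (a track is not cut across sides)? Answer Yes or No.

Yes

A valid assignment using 7 tape sides:
  side 1: 17 = 17
  side 2: 17 = 17
  side 3: 16 = 16
  side 4: 14 = 14
  side 5: 11 + 7 = 18
  side 6: 9 + 9 = 18
  side 7: 5 = 5
Every load is within 18 min, so 7 tape sides suffice.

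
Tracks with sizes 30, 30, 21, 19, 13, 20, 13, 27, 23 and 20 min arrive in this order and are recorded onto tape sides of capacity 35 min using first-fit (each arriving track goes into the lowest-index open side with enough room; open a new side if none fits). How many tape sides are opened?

8

  30 → side 1 (new)  [load 30/35]
  30 → side 2 (new)  [load 30/35]
  21 → side 3 (new)  [load 21/35]
  19 → side 4 (new)  [load 19/35]
  13 → side 3  [load 34/35]
  20 → side 5 (new)  [load 20/35]
  13 → side 4  [load 32/35]
  27 → side 6 (new)  [load 27/35]
  23 → side 7 (new)  [load 23/35]
  20 → side 8 (new)  [load 20/35]
8 tape sides opened.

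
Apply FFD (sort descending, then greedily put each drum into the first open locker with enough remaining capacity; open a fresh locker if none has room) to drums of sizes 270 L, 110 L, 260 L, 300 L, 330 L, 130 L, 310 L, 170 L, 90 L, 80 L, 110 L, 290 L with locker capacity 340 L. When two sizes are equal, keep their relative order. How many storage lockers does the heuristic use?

8

Sorted descending: 330, 310, 300, 290, 270, 260, 170, 130, 110, 110, 90, 80.
  330 → locker 1 (new)  [load 330/340]
  310 → locker 2 (new)  [load 310/340]
  300 → locker 3 (new)  [load 300/340]
  290 → locker 4 (new)  [load 290/340]
  270 → locker 5 (new)  [load 270/340]
  260 → locker 6 (new)  [load 260/340]
  170 → locker 7 (new)  [load 170/340]
  130 → locker 7  [load 300/340]
  110 → locker 8 (new)  [load 110/340]
  110 → locker 8  [load 220/340]
  90 → locker 8  [load 310/340]
  80 → locker 6  [load 340/340]
8 storage lockers opened.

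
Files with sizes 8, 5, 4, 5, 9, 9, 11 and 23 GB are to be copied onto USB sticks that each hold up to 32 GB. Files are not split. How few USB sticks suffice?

3

Total = 23 + 11 + 9 + 9 + 8 + 5 + 5 + 4 = 74 GB.
Lower bound: ⌈74/32⌉ = 3 USB sticks.
A packing using 3 USB sticks:
  USB stick 1: 23 + 9 = 32
  USB stick 2: 11 + 9 + 8 + 4 = 32
  USB stick 3: 5 + 5 = 10
This matches the lower bound, so 3 is optimal.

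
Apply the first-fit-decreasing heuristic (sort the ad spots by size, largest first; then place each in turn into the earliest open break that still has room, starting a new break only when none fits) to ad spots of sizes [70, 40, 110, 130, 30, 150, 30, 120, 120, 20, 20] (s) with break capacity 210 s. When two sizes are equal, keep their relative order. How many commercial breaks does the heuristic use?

5

Sorted descending: 150, 130, 120, 120, 110, 70, 40, 30, 30, 20, 20.
  150 → break 1 (new)  [load 150/210]
  130 → break 2 (new)  [load 130/210]
  120 → break 3 (new)  [load 120/210]
  120 → break 4 (new)  [load 120/210]
  110 → break 5 (new)  [load 110/210]
  70 → break 2  [load 200/210]
  40 → break 1  [load 190/210]
  30 → break 3  [load 150/210]
  30 → break 3  [load 180/210]
  20 → break 1  [load 210/210]
  20 → break 3  [load 200/210]
5 commercial breaks opened.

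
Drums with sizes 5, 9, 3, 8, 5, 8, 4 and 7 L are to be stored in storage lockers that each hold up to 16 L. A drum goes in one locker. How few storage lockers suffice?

Total = 9 + 8 + 8 + 7 + 5 + 5 + 4 + 3 = 49 L.
Lower bound: ⌈49/16⌉ = 4 storage lockers.
A packing using 4 storage lockers:
  locker 1: 9 + 7 = 16
  locker 2: 8 + 8 = 16
  locker 3: 5 + 5 + 4 = 14
  locker 4: 3 = 3
This matches the lower bound, so 4 is optimal.

4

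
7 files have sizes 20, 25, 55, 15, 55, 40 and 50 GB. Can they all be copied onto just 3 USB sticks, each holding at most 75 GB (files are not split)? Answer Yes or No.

Total = 260 GB; ⌈260/75⌉ = 4.
At least 4 USB sticks are required, but only 3 are allowed.

No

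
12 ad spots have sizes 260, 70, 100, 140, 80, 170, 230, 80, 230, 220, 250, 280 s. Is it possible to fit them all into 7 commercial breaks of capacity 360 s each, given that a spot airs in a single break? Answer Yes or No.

A valid assignment using 7 commercial breaks:
  break 1: 280 + 80 = 360
  break 2: 260 + 100 = 360
  break 3: 250 + 80 = 330
  break 4: 230 + 70 = 300
  break 5: 230 = 230
  break 6: 220 + 140 = 360
  break 7: 170 = 170
Every load is within 360 s, so 7 commercial breaks suffice.

Yes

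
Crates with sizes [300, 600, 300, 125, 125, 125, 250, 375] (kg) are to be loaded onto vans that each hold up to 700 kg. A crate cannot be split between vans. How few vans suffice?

4

Total = 600 + 375 + 300 + 300 + 250 + 125 + 125 + 125 = 2200 kg.
Lower bound: ⌈2200/700⌉ = 4 vans.
A packing using 4 vans:
  van 1: 600 = 600
  van 2: 375 + 300 = 675
  van 3: 300 + 250 + 125 = 675
  van 4: 125 + 125 = 250
This matches the lower bound, so 4 is optimal.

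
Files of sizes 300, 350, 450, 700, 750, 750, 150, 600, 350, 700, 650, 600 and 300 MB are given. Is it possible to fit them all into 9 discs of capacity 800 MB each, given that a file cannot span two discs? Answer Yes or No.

Total = 6650 MB; ⌈6650/800⌉ = 9.
The bound of 9 does not rule out 9, but exhaustive search shows no assignment into 9 discs of capacity 800 MB exists — the minimum is 10.

No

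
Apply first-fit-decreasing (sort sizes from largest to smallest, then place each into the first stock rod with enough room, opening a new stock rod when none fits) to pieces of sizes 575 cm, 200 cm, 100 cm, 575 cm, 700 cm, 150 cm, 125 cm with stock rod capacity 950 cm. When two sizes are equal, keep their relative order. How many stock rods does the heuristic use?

3

Sorted descending: 700, 575, 575, 200, 150, 125, 100.
  700 → stock rod 1 (new)  [load 700/950]
  575 → stock rod 2 (new)  [load 575/950]
  575 → stock rod 3 (new)  [load 575/950]
  200 → stock rod 1  [load 900/950]
  150 → stock rod 2  [load 725/950]
  125 → stock rod 2  [load 850/950]
  100 → stock rod 2  [load 950/950]
3 stock rods opened.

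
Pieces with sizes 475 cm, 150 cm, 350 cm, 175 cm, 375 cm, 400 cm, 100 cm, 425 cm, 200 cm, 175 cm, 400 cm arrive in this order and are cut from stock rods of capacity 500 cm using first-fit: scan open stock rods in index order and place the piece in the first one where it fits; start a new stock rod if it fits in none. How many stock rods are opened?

8

  475 → stock rod 1 (new)  [load 475/500]
  150 → stock rod 2 (new)  [load 150/500]
  350 → stock rod 2  [load 500/500]
  175 → stock rod 3 (new)  [load 175/500]
  375 → stock rod 4 (new)  [load 375/500]
  400 → stock rod 5 (new)  [load 400/500]
  100 → stock rod 3  [load 275/500]
  425 → stock rod 6 (new)  [load 425/500]
  200 → stock rod 3  [load 475/500]
  175 → stock rod 7 (new)  [load 175/500]
  400 → stock rod 8 (new)  [load 400/500]
8 stock rods opened.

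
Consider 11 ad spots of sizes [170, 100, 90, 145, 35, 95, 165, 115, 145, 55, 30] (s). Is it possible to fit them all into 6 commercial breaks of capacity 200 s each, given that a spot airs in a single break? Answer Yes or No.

Total = 1145 s; ⌈1145/200⌉ = 6.
The bound of 6 does not rule out 6, but exhaustive search shows no assignment into 6 commercial breaks of capacity 200 s exists — the minimum is 7.

No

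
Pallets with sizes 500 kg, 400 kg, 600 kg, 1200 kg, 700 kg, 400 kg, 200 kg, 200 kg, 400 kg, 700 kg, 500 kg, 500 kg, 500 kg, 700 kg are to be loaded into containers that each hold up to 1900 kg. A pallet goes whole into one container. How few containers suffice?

Total = 1200 + 700 + 700 + 700 + 600 + 500 + 500 + 500 + 500 + 400 + 400 + 400 + 200 + 200 = 7500 kg.
Lower bound: ⌈7500/1900⌉ = 4 containers.
A packing using 4 containers:
  container 1: 1200 + 700 = 1900
  container 2: 700 + 700 + 500 = 1900
  container 3: 600 + 500 + 500 + 200 = 1800
  container 4: 500 + 400 + 400 + 400 + 200 = 1900
This matches the lower bound, so 4 is optimal.

4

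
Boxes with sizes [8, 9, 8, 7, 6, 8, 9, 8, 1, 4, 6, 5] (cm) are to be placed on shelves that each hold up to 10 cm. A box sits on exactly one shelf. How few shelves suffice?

10

Total = 9 + 9 + 8 + 8 + 8 + 8 + 7 + 6 + 6 + 5 + 4 + 1 = 79 cm.
Lower bound: ⌈79/10⌉ = 8 shelves.
Also, 9 boxes each exceed 5 cm, and no two of those can share a shelf, so at least 9 shelves are needed.
A packing using 10 shelves:
  shelf 1: 9 + 1 = 10
  shelf 2: 9 = 9
  shelf 3: 8 = 8
  shelf 4: 8 = 8
  shelf 5: 8 = 8
  shelf 6: 8 = 8
  shelf 7: 7 = 7
  shelf 8: 6 + 4 = 10
  shelf 9: 6 = 6
  shelf 10: 5 = 5
No arrangement into 9 shelves stays within capacity, so 10 is optimal.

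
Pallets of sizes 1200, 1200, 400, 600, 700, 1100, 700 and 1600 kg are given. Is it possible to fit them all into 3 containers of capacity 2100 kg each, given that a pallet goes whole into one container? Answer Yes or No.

Total = 7500 kg; ⌈7500/2100⌉ = 4.
At least 4 containers are required, but only 3 are allowed.

No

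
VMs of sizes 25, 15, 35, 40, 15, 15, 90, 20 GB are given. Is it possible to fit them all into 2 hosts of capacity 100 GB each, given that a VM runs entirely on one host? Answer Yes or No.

No

Total = 255 GB; ⌈255/100⌉ = 3.
At least 3 hosts are required, but only 2 are allowed.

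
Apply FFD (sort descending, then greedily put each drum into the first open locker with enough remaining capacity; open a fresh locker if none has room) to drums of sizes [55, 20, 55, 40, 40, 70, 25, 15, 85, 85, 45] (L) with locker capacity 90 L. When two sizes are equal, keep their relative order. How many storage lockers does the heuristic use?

Sorted descending: 85, 85, 70, 55, 55, 45, 40, 40, 25, 20, 15.
  85 → locker 1 (new)  [load 85/90]
  85 → locker 2 (new)  [load 85/90]
  70 → locker 3 (new)  [load 70/90]
  55 → locker 4 (new)  [load 55/90]
  55 → locker 5 (new)  [load 55/90]
  45 → locker 6 (new)  [load 45/90]
  40 → locker 6  [load 85/90]
  40 → locker 7 (new)  [load 40/90]
  25 → locker 4  [load 80/90]
  20 → locker 3  [load 90/90]
  15 → locker 5  [load 70/90]
7 storage lockers opened.

7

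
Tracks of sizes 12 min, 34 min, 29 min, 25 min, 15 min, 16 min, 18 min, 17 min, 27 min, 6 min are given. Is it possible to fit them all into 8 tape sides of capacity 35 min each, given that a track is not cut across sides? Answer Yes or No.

A valid assignment using 7 tape sides:
  side 1: 34 = 34
  side 2: 29 + 6 = 35
  side 3: 27 = 27
  side 4: 25 = 25
  side 5: 18 + 17 = 35
  side 6: 16 + 15 = 31
  side 7: 12 = 12
That uses only 7 ≤ 8, so 8 tape sides are enough.

Yes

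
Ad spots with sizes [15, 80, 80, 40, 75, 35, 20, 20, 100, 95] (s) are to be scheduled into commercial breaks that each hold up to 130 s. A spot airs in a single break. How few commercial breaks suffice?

5

Total = 100 + 95 + 80 + 80 + 75 + 40 + 35 + 20 + 20 + 15 = 560 s.
Lower bound: ⌈560/130⌉ = 5 commercial breaks.
A packing using 5 commercial breaks:
  break 1: 100 + 20 = 120
  break 2: 95 + 35 = 130
  break 3: 80 + 40 = 120
  break 4: 80 + 20 + 15 = 115
  break 5: 75 = 75
This matches the lower bound, so 5 is optimal.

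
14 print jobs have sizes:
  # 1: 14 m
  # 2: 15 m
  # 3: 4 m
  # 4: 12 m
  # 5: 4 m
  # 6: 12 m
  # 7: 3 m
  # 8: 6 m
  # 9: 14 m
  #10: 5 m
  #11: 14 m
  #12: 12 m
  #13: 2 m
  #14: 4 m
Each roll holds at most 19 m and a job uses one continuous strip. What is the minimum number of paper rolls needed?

Total = 15 + 14 + 14 + 14 + 12 + 12 + 12 + 6 + 5 + 4 + 4 + 4 + 3 + 2 = 121 m.
Lower bound: ⌈121/19⌉ = 7 paper rolls.
A packing using 7 paper rolls:
  roll 1: 15 + 4 = 19
  roll 2: 14 + 5 = 19
  roll 3: 14 + 4 = 18
  roll 4: 14 + 4 = 18
  roll 5: 12 + 6 = 18
  roll 6: 12 + 3 + 2 = 17
  roll 7: 12 = 12
This matches the lower bound, so 7 is optimal.

7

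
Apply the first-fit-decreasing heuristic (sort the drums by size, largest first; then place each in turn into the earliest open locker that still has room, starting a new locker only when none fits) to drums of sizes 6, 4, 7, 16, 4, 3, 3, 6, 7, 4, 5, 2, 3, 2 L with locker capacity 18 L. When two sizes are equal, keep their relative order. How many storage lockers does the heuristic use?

5

Sorted descending: 16, 7, 7, 6, 6, 5, 4, 4, 4, 3, 3, 3, 2, 2.
  16 → locker 1 (new)  [load 16/18]
  7 → locker 2 (new)  [load 7/18]
  7 → locker 2  [load 14/18]
  6 → locker 3 (new)  [load 6/18]
  6 → locker 3  [load 12/18]
  5 → locker 3  [load 17/18]
  4 → locker 2  [load 18/18]
  4 → locker 4 (new)  [load 4/18]
  4 → locker 4  [load 8/18]
  3 → locker 4  [load 11/18]
  3 → locker 4  [load 14/18]
  3 → locker 4  [load 17/18]
  2 → locker 1  [load 18/18]
  2 → locker 5 (new)  [load 2/18]
5 storage lockers opened.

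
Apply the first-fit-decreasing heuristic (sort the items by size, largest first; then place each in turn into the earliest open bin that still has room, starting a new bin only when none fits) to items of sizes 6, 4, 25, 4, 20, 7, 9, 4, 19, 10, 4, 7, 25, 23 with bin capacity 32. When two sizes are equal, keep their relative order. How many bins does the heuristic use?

6

Sorted descending: 25, 25, 23, 20, 19, 10, 9, 7, 7, 6, 4, 4, 4, 4.
  25 → bin 1 (new)  [load 25/32]
  25 → bin 2 (new)  [load 25/32]
  23 → bin 3 (new)  [load 23/32]
  20 → bin 4 (new)  [load 20/32]
  19 → bin 5 (new)  [load 19/32]
  10 → bin 4  [load 30/32]
  9 → bin 3  [load 32/32]
  7 → bin 1  [load 32/32]
  7 → bin 2  [load 32/32]
  6 → bin 5  [load 25/32]
  4 → bin 5  [load 29/32]
  4 → bin 6 (new)  [load 4/32]
  4 → bin 6  [load 8/32]
  4 → bin 6  [load 12/32]
6 bins opened.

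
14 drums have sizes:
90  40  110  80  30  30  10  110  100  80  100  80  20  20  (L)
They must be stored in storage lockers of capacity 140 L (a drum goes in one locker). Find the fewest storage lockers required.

8

Total = 110 + 110 + 100 + 100 + 90 + 80 + 80 + 80 + 40 + 30 + 30 + 20 + 20 + 10 = 900 L.
Lower bound: ⌈900/140⌉ = 7 storage lockers.
Also, 8 drums each exceed 70 L, and no two of those can share a locker, so at least 8 storage lockers are needed.
A packing using 8 storage lockers:
  locker 1: 110 + 30 = 140
  locker 2: 110 + 30 = 140
  locker 3: 100 + 40 = 140
  locker 4: 100 + 20 + 20 = 140
  locker 5: 90 + 10 = 100
  locker 6: 80 = 80
  locker 7: 80 = 80
  locker 8: 80 = 80
This matches the lower bound, so 8 is optimal.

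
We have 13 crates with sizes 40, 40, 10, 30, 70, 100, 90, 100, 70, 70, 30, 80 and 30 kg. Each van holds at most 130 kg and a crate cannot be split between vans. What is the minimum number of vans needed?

7

Total = 100 + 100 + 90 + 80 + 70 + 70 + 70 + 40 + 40 + 30 + 30 + 30 + 10 = 760 kg.
Lower bound: ⌈760/130⌉ = 6 vans.
Also, 7 crates each exceed 65 kg, and no two of those can share a van, so at least 7 vans are needed.
A packing using 7 vans:
  van 1: 100 + 30 = 130
  van 2: 100 + 30 = 130
  van 3: 90 + 40 = 130
  van 4: 80 + 40 + 10 = 130
  van 5: 70 + 30 = 100
  van 6: 70 = 70
  van 7: 70 = 70
This matches the lower bound, so 7 is optimal.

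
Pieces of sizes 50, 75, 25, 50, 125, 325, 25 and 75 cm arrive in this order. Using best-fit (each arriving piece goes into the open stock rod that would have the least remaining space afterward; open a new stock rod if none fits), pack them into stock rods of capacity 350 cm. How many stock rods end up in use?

  50 → stock rod 1 (new)  [load 50/350]
  75 → stock rod 1  [load 125/350]
  25 → stock rod 1  [load 150/350]
  50 → stock rod 1  [load 200/350]
  125 → stock rod 1  [load 325/350]
  325 → stock rod 2 (new)  [load 325/350]
  25 → stock rod 1  [load 350/350]
  75 → stock rod 3 (new)  [load 75/350]
3 stock rods opened.

3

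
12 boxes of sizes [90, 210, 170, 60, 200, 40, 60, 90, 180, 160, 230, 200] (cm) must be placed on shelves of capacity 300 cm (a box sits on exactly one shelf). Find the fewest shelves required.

Total = 230 + 210 + 200 + 200 + 180 + 170 + 160 + 90 + 90 + 60 + 60 + 40 = 1690 cm.
Lower bound: ⌈1690/300⌉ = 6 shelves.
Also, 7 boxes each exceed 150 cm, and no two of those can share a shelf, so at least 7 shelves are needed.
A packing using 7 shelves:
  shelf 1: 230 + 60 = 290
  shelf 2: 210 + 90 = 300
  shelf 3: 200 + 90 = 290
  shelf 4: 200 + 60 + 40 = 300
  shelf 5: 180 = 180
  shelf 6: 170 = 170
  shelf 7: 160 = 160
This matches the lower bound, so 7 is optimal.

7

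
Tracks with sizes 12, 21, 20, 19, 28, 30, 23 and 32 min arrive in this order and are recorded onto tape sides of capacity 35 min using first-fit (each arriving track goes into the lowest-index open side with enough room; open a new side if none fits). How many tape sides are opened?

  12 → side 1 (new)  [load 12/35]
  21 → side 1  [load 33/35]
  20 → side 2 (new)  [load 20/35]
  19 → side 3 (new)  [load 19/35]
  28 → side 4 (new)  [load 28/35]
  30 → side 5 (new)  [load 30/35]
  23 → side 6 (new)  [load 23/35]
  32 → side 7 (new)  [load 32/35]
7 tape sides opened.

7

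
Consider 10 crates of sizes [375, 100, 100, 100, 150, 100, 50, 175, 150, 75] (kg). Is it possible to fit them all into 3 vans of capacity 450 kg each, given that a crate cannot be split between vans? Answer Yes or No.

No

Total = 1375 kg; ⌈1375/450⌉ = 4.
At least 4 vans are required, but only 3 are allowed.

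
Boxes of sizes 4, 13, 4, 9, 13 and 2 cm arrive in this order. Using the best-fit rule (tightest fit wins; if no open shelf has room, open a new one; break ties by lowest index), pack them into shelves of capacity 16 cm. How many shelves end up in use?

4

  4 → shelf 1 (new)  [load 4/16]
  13 → shelf 2 (new)  [load 13/16]
  4 → shelf 1  [load 8/16]
  9 → shelf 3 (new)  [load 9/16]
  13 → shelf 4 (new)  [load 13/16]
  2 → shelf 2  [load 15/16]
4 shelves opened.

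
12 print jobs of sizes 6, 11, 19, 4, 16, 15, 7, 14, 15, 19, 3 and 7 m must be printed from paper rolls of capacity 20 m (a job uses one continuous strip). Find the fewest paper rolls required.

Total = 19 + 19 + 16 + 15 + 15 + 14 + 11 + 7 + 7 + 6 + 4 + 3 = 136 m.
Lower bound: ⌈136/20⌉ = 7 paper rolls.
A packing using 8 paper rolls:
  roll 1: 19 = 19
  roll 2: 19 = 19
  roll 3: 16 + 4 = 20
  roll 4: 15 + 3 = 18
  roll 5: 15 = 15
  roll 6: 14 + 6 = 20
  roll 7: 11 + 7 = 18
  roll 8: 7 = 7
No arrangement into 7 paper rolls stays within capacity, so 8 is optimal.

8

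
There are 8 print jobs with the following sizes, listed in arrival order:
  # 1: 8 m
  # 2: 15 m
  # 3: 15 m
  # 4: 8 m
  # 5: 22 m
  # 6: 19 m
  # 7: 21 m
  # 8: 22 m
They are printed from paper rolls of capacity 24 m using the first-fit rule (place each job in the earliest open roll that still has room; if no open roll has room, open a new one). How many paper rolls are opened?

  8 → roll 1 (new)  [load 8/24]
  15 → roll 1  [load 23/24]
  15 → roll 2 (new)  [load 15/24]
  8 → roll 2  [load 23/24]
  22 → roll 3 (new)  [load 22/24]
  19 → roll 4 (new)  [load 19/24]
  21 → roll 5 (new)  [load 21/24]
  22 → roll 6 (new)  [load 22/24]
6 paper rolls opened.

6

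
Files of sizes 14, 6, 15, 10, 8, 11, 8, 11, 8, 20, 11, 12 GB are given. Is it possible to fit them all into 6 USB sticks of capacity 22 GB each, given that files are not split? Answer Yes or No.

No

Total = 134 GB; ⌈134/22⌉ = 7.
At least 7 USB sticks are required, but only 6 are allowed.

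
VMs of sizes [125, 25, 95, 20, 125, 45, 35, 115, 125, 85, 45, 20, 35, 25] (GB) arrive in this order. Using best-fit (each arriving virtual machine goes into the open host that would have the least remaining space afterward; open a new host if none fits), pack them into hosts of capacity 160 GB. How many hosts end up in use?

  125 → host 1 (new)  [load 125/160]
  25 → host 1  [load 150/160]
  95 → host 2 (new)  [load 95/160]
  20 → host 2  [load 115/160]
  125 → host 3 (new)  [load 125/160]
  45 → host 2  [load 160/160]
  35 → host 3  [load 160/160]
  115 → host 4 (new)  [load 115/160]
  125 → host 5 (new)  [load 125/160]
  85 → host 6 (new)  [load 85/160]
  45 → host 4  [load 160/160]
  20 → host 5  [load 145/160]
  35 → host 6  [load 120/160]
  25 → host 6  [load 145/160]
6 hosts opened.

6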